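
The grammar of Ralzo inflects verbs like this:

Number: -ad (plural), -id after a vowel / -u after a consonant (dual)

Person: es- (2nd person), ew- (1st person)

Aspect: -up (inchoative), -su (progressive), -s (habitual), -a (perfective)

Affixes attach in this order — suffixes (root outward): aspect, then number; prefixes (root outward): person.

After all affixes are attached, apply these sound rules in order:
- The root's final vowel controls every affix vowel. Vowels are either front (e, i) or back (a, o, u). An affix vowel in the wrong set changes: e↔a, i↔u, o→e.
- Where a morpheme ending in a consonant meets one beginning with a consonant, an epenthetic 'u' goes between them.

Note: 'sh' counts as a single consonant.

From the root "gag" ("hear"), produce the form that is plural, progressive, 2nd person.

Attach aspect progressive -su → gagsu.
Attach person 2nd person es- → esgagsu.
Attach number plural -ad → esgagsuad.
Apply vowel harmony: esgagsuad → asgagsuad.
Apply epenthesis: asgagsuad → asugagusuad.

asugagusuad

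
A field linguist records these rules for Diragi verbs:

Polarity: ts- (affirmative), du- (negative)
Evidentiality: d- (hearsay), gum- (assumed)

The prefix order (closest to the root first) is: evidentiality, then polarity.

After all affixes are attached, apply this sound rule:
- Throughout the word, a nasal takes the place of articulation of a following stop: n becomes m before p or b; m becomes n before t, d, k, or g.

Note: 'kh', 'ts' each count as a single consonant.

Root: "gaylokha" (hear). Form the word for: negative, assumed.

Attach evidentiality assumed gum- → gumgaylokha.
Attach polarity negative du- → dugumgaylokha.
Apply nasal assimilation: dugumgaylokha → dugungaylokha.

dugungaylokha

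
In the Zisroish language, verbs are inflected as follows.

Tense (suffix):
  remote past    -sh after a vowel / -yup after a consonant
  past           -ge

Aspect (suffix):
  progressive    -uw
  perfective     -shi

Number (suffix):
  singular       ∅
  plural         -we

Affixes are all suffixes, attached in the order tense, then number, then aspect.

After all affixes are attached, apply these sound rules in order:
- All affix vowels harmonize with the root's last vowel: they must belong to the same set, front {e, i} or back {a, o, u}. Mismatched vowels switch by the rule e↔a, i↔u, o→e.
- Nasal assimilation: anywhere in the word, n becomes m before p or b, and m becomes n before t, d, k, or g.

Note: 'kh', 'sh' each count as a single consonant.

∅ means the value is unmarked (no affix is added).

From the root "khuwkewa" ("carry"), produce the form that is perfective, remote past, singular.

khuwkewashshu

Attach tense remote past -sh (after vowel 'a') → khuwkewash.
number = singular: zero marking, form stays khuwkewash.
Attach aspect perfective -shi → khuwkewashshi.
Apply vowel harmony: khuwkewashshi → khuwkewashshu.
Nasal assimilation: no change.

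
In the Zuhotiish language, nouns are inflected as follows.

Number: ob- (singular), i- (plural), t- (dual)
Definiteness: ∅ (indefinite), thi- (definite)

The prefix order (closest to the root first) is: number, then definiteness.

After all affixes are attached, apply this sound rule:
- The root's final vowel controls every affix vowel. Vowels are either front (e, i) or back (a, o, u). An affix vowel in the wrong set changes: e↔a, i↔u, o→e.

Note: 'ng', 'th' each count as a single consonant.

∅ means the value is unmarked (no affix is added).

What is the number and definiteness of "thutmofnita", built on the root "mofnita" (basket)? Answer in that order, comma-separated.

dual, definite

Segment: thi-t-mofnita.
number: t- → dual.
definiteness: thi- → definite.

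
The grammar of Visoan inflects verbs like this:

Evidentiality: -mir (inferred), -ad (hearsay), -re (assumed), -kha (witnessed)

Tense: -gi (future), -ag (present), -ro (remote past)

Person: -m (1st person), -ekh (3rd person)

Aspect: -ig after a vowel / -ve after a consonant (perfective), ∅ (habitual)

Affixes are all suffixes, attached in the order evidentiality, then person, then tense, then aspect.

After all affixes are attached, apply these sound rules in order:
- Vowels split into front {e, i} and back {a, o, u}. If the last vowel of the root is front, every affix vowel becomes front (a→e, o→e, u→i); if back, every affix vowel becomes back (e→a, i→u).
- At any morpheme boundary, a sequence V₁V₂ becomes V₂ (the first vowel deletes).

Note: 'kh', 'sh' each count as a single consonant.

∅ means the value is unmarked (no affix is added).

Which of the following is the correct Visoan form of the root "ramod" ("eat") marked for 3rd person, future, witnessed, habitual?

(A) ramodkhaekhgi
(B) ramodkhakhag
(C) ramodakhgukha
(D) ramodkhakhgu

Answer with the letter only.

Attach evidentiality witnessed -kha → ramodkha.
Attach person 3rd person -ekh → ramodkhaekh.
Attach tense future -gi → ramodkhaekhgi.
aspect = habitual: zero marking, form stays ramodkhaekhgi.
Apply vowel harmony: ramodkhaekhgi → ramodkhaakhgu.
Apply vowel deletion: ramodkhaakhgu → ramodkhakhgu.
So the correct form is ramodkhakhgu, option (D).
(B) ramodkhakhag is wrong: it uses present instead of future for tense.
(C) ramodakhgukha is wrong: it has the affixes in the wrong order.
(A) ramodkhaekhgi is wrong: it fails to apply the sound rule(s).

D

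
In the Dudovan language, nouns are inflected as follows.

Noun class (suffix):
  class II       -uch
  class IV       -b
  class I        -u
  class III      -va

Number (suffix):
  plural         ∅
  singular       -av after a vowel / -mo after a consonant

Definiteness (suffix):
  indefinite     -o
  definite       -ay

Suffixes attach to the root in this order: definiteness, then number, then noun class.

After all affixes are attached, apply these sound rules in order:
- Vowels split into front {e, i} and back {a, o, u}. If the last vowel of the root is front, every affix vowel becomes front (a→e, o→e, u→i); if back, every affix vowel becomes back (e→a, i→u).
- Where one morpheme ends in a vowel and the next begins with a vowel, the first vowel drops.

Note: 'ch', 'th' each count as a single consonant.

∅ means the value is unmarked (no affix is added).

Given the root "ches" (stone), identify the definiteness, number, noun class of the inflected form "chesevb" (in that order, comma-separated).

Segment: ches-o-av-b.
definiteness: -o → indefinite.
number: -av/mo → singular.
noun class: -b → class IV.

indefinite, singular, class IV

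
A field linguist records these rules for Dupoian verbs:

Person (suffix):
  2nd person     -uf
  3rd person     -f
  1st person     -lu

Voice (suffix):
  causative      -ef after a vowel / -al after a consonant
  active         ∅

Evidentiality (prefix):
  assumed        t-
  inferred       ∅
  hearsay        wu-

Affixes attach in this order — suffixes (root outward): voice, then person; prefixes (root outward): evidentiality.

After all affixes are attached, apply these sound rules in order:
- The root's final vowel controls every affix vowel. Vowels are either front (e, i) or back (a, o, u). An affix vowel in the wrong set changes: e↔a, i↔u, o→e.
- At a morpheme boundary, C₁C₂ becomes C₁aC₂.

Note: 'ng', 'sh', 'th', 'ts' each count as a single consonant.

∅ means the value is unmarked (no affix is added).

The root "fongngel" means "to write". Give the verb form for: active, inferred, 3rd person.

voice = active: zero marking, form stays fongngel.
Attach person 3rd person -f → fongngelf.
evidentiality = inferred: zero marking, form stays fongngelf.
Vowel harmony: no change.
Apply epenthesis: fongngelf → fongngelaf.

fongngelaf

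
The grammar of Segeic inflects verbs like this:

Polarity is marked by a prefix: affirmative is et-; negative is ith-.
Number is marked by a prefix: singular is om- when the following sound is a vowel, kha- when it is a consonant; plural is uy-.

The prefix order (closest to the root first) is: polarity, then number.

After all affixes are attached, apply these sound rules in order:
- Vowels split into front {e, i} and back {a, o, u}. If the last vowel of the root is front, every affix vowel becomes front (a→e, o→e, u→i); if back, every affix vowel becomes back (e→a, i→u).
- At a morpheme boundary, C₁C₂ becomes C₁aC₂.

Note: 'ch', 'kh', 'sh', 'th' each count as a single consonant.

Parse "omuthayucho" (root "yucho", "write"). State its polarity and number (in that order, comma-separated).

negative, singular

Segment: om-ith-yucho.
polarity: ith- → negative.
number: om/kha- → singular.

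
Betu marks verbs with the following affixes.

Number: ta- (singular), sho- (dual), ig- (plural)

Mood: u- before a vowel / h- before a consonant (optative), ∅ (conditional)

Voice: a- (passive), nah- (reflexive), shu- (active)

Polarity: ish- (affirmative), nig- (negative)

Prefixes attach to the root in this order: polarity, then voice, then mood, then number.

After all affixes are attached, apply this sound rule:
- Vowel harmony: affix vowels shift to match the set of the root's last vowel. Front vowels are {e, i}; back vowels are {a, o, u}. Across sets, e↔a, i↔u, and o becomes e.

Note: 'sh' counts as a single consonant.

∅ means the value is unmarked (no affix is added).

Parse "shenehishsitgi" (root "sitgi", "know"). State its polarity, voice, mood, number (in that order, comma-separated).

Segment: sho-nah-ish-sitgi.
polarity: ish- → affirmative.
voice: nah- → reflexive.
mood: ∅ → conditional.
number: sho- → dual.

affirmative, reflexive, conditional, dual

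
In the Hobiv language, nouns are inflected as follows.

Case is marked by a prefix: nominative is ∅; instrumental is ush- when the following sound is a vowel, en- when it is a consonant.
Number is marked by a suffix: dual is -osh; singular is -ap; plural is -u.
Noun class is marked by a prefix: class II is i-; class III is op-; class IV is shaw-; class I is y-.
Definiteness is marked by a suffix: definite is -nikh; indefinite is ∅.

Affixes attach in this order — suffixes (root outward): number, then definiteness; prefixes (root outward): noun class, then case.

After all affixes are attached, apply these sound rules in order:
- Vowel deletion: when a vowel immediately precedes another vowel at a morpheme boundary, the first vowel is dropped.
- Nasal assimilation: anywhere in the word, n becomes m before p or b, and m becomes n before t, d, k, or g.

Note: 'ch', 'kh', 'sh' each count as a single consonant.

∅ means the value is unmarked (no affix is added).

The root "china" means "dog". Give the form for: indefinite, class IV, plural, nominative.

Attach noun class class IV shaw- → shawchina.
case = nominative: zero marking, form stays shawchina.
Attach number plural -u → shawchinau.
definiteness = indefinite: zero marking, form stays shawchinau.
Apply vowel deletion: shawchinau → shawchinu.
Nasal assimilation: no change.

shawchinu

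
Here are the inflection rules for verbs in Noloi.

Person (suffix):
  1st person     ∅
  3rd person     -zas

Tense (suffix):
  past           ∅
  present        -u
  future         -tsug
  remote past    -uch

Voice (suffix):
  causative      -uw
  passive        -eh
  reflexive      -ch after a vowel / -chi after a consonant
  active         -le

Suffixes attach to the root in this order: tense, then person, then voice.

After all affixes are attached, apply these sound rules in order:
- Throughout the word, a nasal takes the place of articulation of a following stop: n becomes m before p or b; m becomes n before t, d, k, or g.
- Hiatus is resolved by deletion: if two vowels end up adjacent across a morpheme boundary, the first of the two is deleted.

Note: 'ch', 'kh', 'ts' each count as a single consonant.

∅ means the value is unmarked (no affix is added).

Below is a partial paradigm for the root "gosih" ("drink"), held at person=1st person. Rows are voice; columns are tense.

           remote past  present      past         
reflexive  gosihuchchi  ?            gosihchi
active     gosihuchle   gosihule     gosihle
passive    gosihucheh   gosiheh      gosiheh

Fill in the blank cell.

gosihuch

Attach tense present -u → gosihu.
person = 1st person: zero marking, form stays gosihu.
Attach voice reflexive -ch (after vowel 'u') → gosihuch.
Nasal assimilation: no change.
Vowel deletion: no change.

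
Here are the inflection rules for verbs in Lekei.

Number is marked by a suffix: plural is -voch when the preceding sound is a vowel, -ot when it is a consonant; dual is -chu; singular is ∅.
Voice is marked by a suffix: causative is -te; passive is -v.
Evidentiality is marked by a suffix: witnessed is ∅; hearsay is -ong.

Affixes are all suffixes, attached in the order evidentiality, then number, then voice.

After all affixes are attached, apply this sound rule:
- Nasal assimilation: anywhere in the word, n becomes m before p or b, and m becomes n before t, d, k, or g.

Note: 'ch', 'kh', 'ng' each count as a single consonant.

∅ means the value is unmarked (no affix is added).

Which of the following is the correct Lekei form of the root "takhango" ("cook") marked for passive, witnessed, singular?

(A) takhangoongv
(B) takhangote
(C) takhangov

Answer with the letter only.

C

evidentiality = witnessed: zero marking, form stays takhango.
number = singular: zero marking, form stays takhango.
Attach voice passive -v → takhangov.
Nasal assimilation: no change.
So the correct form is takhangov, option (C).
(A) takhangoongv is wrong: it uses hearsay instead of witnessed for evidentiality.
(B) takhangote is wrong: it uses causative instead of passive for voice.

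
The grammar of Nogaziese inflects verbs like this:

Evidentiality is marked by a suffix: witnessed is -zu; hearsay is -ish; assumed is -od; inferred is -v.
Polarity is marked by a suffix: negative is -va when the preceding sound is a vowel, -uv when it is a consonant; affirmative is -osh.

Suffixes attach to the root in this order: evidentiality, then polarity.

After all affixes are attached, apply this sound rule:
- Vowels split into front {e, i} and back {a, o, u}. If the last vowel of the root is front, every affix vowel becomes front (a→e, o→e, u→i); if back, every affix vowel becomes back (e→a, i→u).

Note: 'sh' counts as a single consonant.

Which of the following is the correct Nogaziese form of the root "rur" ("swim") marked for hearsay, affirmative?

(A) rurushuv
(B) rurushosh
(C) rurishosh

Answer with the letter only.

Attach evidentiality hearsay -ish → rurish.
Attach polarity affirmative -osh → rurishosh.
Apply vowel harmony: rurishosh → rurushosh.
So the correct form is rurushosh, option (B).
(A) rurushuv is wrong: it uses negative instead of affirmative for polarity.
(C) rurishosh is wrong: it fails to apply the sound rule(s).

B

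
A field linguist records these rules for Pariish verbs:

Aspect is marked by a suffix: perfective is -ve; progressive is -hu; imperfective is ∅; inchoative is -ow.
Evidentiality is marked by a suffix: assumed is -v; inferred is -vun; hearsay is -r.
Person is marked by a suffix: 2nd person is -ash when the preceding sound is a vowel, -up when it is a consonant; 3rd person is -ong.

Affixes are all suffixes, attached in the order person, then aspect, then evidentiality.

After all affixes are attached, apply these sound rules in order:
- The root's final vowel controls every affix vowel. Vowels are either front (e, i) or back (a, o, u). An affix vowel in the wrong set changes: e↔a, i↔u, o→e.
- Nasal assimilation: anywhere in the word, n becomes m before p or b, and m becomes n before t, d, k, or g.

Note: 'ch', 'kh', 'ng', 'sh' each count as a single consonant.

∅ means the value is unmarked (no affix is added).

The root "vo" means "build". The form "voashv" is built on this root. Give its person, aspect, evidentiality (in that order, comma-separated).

Segment: vo-ash-v.
person: -ash/up → 2nd person.
aspect: ∅ → imperfective.
evidentiality: -v → assumed.

2nd person, imperfective, assumed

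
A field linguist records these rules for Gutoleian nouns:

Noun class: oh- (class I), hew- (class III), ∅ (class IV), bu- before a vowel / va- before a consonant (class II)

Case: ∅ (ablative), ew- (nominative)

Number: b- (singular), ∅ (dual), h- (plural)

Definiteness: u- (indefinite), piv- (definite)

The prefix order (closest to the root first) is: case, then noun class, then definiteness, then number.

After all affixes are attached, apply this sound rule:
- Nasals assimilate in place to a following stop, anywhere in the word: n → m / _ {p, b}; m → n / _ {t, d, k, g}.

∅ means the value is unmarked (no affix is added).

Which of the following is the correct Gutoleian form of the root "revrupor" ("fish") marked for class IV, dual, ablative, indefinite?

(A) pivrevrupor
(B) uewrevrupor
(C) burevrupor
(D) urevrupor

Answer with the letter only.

D

case = ablative: zero marking, form stays revrupor.
noun class = class IV: zero marking, form stays revrupor.
Attach definiteness indefinite u- → urevrupor.
number = dual: zero marking, form stays urevrupor.
Nasal assimilation: no change.
So the correct form is urevrupor, option (D).
(B) uewrevrupor is wrong: it uses nominative instead of ablative for case.
(C) burevrupor is wrong: it uses singular instead of dual for number.
(A) pivrevrupor is wrong: it uses definite instead of indefinite for definiteness.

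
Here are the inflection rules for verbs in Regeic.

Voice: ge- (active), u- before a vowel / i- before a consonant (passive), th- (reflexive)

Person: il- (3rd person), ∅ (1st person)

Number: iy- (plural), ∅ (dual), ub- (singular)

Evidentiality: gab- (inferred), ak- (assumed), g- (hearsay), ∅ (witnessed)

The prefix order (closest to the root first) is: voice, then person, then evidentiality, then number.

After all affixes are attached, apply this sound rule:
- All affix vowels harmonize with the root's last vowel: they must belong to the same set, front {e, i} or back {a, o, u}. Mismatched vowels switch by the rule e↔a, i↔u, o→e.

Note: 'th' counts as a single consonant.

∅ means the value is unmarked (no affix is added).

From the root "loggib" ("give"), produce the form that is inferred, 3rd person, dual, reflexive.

Attach voice reflexive th- → thloggib.
Attach person 3rd person il- → ilthloggib.
Attach evidentiality inferred gab- → gabilthloggib.
number = dual: zero marking, form stays gabilthloggib.
Apply vowel harmony: gabilthloggib → gebilthloggib.

gebilthloggib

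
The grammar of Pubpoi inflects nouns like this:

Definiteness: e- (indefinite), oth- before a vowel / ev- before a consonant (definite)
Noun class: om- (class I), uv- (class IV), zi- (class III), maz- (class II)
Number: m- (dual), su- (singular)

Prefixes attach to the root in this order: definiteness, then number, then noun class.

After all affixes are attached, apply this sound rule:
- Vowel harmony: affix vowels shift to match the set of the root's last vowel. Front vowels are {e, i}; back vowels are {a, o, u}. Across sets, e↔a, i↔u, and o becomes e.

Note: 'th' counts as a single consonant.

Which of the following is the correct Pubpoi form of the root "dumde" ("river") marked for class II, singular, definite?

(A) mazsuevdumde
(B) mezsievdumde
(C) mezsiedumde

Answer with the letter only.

B

Attach definiteness definite ev- (before consonant 'd') → evdumde.
Attach number singular su- → suevdumde.
Attach noun class class II maz- → mazsuevdumde.
Apply vowel harmony: mazsuevdumde → mezsievdumde.
So the correct form is mezsievdumde, option (B).
(A) mazsuevdumde is wrong: it fails to apply the sound rule(s).
(C) mezsiedumde is wrong: it uses indefinite instead of definite for definiteness.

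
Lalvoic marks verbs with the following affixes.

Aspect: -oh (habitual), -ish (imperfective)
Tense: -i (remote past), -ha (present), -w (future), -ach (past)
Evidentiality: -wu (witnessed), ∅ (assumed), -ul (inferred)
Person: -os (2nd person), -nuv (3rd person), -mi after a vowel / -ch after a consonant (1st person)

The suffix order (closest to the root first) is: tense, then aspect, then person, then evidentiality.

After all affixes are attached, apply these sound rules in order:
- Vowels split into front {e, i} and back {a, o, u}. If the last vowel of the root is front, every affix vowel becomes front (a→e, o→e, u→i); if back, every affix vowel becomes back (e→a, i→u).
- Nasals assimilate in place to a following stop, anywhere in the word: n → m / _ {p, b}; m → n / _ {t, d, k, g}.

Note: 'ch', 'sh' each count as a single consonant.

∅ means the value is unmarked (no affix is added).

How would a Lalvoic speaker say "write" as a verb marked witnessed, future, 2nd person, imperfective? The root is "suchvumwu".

Attach tense future -w → suchvumwuw.
Attach aspect imperfective -ish → suchvumwuwish.
Attach person 2nd person -os → suchvumwuwishos.
Attach evidentiality witnessed -wu → suchvumwuwishoswu.
Apply vowel harmony: suchvumwuwishoswu → suchvumwuwushoswu.
Nasal assimilation: no change.

suchvumwuwushoswu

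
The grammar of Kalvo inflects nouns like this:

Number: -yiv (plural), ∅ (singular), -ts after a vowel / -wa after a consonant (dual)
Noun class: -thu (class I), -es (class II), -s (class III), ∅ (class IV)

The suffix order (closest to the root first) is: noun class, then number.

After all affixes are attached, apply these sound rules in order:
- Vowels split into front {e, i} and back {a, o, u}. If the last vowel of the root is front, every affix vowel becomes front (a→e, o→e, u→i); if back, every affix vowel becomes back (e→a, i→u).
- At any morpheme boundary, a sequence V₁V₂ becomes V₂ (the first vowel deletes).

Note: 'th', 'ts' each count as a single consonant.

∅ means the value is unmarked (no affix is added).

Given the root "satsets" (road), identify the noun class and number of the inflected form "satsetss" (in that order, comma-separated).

class III, singular

Segment: satsets-s.
noun class: -s → class III.
number: ∅ → singular.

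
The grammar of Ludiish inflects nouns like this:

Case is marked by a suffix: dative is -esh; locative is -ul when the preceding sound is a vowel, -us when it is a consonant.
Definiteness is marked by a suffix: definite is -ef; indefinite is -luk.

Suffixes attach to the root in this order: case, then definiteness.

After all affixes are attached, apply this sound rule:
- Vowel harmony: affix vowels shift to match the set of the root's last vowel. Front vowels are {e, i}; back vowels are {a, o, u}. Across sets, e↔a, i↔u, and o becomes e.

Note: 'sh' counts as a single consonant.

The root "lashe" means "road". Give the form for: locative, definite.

lasheilef

Attach case locative -ul (after vowel 'e') → lasheul.
Attach definiteness definite -ef → lasheulef.
Apply vowel harmony: lasheulef → lasheilef.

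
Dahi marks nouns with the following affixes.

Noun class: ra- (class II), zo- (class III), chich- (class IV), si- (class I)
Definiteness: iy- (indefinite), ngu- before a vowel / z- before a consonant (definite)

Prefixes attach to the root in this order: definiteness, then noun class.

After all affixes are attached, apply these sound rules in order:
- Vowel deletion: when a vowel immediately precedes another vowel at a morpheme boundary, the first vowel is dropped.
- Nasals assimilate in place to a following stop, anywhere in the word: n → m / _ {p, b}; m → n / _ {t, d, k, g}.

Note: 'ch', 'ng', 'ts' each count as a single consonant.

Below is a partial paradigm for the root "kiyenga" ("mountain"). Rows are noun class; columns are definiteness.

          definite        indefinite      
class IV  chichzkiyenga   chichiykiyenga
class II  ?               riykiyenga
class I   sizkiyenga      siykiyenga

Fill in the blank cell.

razkiyenga

Attach definiteness definite z- (before consonant 'k') → zkiyenga.
Attach noun class class II ra- → razkiyenga.
Vowel deletion: no change.
Nasal assimilation: no change.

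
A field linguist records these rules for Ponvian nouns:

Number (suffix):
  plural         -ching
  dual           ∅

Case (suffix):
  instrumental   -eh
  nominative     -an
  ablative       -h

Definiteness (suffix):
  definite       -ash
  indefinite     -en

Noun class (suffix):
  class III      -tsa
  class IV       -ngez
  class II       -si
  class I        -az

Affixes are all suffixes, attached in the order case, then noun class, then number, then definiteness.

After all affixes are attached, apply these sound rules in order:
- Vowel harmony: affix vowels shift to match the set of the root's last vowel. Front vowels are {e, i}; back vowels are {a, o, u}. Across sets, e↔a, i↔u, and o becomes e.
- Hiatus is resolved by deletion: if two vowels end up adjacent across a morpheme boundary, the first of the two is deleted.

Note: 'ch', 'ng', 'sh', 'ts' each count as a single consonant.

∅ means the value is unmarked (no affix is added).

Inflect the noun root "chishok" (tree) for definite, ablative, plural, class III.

Attach case ablative -h → chishokh.
Attach noun class class III -tsa → chishokhtsa.
Attach number plural -ching → chishokhtsaching.
Attach definiteness definite -ash → chishokhtsachingash.
Apply vowel harmony: chishokhtsachingash → chishokhtsachungash.
Vowel deletion: no change.

chishokhtsachungash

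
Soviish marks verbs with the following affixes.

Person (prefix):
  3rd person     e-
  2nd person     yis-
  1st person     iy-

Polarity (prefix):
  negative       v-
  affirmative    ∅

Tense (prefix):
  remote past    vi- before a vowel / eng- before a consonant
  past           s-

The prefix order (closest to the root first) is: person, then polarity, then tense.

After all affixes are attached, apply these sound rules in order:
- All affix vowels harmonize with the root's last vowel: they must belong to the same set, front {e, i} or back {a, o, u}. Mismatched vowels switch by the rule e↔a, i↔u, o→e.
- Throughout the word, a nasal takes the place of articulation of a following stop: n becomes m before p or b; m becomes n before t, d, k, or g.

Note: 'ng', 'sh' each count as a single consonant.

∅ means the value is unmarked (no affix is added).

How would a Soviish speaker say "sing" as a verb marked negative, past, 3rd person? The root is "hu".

svahu

Attach person 3rd person e- → ehu.
Attach polarity negative v- → vehu.
Attach tense past s- → svehu.
Apply vowel harmony: svehu → svahu.
Nasal assimilation: no change.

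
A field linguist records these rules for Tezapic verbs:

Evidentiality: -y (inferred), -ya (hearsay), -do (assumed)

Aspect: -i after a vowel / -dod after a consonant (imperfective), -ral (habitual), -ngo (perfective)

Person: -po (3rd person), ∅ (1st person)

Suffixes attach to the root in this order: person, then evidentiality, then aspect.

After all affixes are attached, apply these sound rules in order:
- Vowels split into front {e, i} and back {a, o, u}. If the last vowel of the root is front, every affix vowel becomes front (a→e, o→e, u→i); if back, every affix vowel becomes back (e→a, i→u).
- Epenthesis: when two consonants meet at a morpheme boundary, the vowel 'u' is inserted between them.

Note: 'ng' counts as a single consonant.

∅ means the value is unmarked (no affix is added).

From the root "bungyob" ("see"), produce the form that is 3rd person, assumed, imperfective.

Attach person 3rd person -po → bungyobpo.
Attach evidentiality assumed -do → bungyobpodo.
Attach aspect imperfective -i (after vowel 'o') → bungyobpodoi.
Apply vowel harmony: bungyobpodoi → bungyobpodou.
Apply epenthesis: bungyobpodou → bungyobupodou.

bungyobupodou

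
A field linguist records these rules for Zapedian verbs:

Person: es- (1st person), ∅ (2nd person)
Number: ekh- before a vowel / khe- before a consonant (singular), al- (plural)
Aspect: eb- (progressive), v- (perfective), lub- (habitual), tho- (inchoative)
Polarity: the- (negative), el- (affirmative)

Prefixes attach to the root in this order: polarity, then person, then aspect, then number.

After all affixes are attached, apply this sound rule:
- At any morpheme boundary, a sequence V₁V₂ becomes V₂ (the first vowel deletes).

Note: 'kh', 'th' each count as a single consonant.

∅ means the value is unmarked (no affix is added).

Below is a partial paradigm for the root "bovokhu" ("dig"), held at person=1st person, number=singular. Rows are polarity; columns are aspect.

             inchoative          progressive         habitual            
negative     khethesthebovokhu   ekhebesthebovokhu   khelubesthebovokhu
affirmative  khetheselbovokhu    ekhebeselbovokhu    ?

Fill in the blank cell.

Attach polarity affirmative el- → elbovokhu.
Attach person 1st person es- → eselbovokhu.
Attach aspect habitual lub- → lubeselbovokhu.
Attach number singular khe- (before consonant 'l') → khelubeselbovokhu.
Vowel deletion: no change.

khelubeselbovokhu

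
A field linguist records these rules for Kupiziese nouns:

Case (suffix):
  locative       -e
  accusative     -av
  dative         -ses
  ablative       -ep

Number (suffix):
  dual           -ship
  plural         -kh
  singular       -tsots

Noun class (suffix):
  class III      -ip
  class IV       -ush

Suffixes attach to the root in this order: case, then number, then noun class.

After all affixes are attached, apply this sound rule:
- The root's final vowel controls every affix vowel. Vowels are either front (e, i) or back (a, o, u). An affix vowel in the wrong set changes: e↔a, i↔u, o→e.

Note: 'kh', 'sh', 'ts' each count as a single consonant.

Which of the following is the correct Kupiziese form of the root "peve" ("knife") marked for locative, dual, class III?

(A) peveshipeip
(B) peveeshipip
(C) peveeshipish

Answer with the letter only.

B

Attach case locative -e → pevee.
Attach number dual -ship → peveeship.
Attach noun class class III -ip → peveeshipip.
Vowel harmony: no change.
So the correct form is peveeshipip, option (B).
(C) peveeshipish is wrong: it uses class IV instead of class III for noun class.
(A) peveshipeip is wrong: it has the affixes in the wrong order.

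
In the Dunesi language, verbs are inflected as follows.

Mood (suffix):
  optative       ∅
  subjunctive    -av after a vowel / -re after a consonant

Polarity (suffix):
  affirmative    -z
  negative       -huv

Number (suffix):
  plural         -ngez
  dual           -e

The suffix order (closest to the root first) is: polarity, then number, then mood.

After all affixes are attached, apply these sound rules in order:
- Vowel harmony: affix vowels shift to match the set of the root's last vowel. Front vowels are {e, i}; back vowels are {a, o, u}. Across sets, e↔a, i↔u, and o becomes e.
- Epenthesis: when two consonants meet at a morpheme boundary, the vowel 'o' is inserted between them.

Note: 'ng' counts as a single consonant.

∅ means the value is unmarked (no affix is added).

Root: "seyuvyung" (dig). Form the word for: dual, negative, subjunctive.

Attach polarity negative -huv → seyuvyunghuv.
Attach number dual -e → seyuvyunghuve.
Attach mood subjunctive -av (after vowel 'e') → seyuvyunghuveav.
Apply vowel harmony: seyuvyunghuveav → seyuvyunghuvaav.
Apply epenthesis: seyuvyunghuvaav → seyuvyungohuvaav.

seyuvyungohuvaav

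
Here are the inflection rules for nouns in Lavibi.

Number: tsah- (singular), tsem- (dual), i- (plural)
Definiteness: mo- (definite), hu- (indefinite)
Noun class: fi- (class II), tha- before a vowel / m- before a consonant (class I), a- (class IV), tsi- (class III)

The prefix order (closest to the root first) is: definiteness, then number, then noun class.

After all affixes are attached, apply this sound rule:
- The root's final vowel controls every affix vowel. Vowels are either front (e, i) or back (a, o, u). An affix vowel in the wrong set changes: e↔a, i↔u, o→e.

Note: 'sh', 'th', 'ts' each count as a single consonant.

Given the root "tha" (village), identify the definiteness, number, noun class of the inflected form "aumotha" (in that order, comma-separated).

Segment: a-i-mo-tha.
definiteness: mo- → definite.
number: i- → plural.
noun class: a- → class IV.

definite, plural, class IV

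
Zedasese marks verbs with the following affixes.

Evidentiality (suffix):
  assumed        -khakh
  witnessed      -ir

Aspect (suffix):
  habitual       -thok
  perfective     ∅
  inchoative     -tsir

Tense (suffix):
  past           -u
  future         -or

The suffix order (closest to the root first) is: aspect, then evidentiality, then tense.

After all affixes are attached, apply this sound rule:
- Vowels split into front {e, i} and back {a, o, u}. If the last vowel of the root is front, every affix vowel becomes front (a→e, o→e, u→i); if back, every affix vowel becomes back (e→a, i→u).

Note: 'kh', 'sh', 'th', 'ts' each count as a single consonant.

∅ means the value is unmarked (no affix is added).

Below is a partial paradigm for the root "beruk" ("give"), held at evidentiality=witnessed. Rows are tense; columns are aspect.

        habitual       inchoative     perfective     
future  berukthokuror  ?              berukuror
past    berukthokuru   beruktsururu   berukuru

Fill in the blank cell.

beruktsururor

Attach aspect inchoative -tsir → beruktsir.
Attach evidentiality witnessed -ir → beruktsirir.
Attach tense future -or → beruktsiriror.
Apply vowel harmony: beruktsiriror → beruktsururor.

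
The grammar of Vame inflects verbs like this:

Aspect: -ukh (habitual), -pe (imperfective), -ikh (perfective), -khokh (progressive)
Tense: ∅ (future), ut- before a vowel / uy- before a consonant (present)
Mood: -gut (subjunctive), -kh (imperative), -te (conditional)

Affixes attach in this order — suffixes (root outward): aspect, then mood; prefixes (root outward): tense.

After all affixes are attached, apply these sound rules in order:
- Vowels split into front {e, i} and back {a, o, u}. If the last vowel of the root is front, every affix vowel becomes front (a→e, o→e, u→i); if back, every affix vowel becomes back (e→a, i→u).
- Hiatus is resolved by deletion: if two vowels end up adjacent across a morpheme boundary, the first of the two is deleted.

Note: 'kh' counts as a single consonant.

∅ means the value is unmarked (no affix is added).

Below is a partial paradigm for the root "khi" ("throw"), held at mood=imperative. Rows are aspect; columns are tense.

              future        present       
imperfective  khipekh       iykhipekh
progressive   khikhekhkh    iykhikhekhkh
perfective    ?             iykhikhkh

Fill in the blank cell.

khikhkh

tense = future: zero marking, form stays khi.
Attach aspect perfective -ikh → khiikh.
Attach mood imperative -kh → khiikhkh.
Vowel harmony: no change.
Apply vowel deletion: khiikhkh → khikhkh.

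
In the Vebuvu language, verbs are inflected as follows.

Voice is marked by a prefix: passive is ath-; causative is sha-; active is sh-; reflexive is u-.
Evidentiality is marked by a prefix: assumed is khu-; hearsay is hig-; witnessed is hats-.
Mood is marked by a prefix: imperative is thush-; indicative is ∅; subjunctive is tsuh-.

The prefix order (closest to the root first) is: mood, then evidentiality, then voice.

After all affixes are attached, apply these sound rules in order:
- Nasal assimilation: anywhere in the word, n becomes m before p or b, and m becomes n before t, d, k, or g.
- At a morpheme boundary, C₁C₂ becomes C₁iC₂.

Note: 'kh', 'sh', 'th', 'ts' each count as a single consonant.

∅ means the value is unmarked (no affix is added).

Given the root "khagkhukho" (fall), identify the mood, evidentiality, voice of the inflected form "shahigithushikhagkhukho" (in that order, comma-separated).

imperative, hearsay, causative

Segment: sha-hig-thush-khagkhukho.
mood: thush- → imperative.
evidentiality: hig- → hearsay.
voice: sha- → causative.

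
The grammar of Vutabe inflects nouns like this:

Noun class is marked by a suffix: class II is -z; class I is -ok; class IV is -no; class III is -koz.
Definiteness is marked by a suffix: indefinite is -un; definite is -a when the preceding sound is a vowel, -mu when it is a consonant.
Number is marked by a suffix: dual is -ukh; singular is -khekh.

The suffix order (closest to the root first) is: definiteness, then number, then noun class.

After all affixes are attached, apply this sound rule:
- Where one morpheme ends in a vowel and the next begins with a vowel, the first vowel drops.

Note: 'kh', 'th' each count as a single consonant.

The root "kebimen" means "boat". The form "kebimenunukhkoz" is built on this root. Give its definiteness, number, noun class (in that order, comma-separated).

Segment: kebimen-un-ukh-koz.
definiteness: -un → indefinite.
number: -ukh → dual.
noun class: -koz → class III.

indefinite, dual, class III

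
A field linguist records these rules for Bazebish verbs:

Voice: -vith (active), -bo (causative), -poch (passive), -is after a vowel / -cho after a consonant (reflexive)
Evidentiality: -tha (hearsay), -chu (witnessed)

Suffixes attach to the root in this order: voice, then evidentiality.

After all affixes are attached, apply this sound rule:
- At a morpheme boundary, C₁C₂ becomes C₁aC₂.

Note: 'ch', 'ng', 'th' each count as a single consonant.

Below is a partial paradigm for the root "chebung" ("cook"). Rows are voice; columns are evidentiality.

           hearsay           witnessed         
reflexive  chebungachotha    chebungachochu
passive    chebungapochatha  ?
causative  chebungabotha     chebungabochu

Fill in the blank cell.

chebungapochachu

Attach voice passive -poch → chebungpoch.
Attach evidentiality witnessed -chu → chebungpochchu.
Apply epenthesis: chebungpochchu → chebungapochachu.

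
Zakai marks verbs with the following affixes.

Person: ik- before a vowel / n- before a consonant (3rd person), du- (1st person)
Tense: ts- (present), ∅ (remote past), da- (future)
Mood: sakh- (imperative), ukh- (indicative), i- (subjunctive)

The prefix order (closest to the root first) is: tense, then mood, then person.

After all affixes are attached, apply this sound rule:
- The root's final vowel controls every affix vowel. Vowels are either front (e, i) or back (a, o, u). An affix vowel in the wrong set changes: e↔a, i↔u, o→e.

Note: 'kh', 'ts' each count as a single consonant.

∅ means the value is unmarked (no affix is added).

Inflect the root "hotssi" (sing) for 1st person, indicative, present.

diikhtshotssi

Attach tense present ts- → tshotssi.
Attach mood indicative ukh- → ukhtshotssi.
Attach person 1st person du- → duukhtshotssi.
Apply vowel harmony: duukhtshotssi → diikhtshotssi.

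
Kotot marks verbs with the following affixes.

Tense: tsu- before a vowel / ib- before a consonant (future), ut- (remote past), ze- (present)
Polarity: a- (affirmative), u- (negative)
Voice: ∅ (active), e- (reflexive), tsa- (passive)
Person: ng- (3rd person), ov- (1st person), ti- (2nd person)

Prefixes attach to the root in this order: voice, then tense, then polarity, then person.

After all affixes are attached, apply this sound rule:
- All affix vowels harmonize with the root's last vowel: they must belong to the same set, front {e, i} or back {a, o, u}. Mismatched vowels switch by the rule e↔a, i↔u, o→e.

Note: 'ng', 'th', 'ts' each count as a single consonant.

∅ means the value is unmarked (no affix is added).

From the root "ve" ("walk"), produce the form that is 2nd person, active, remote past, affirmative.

tieitve

voice = active: zero marking, form stays ve.
Attach tense remote past ut- → utve.
Attach polarity affirmative a- → autve.
Attach person 2nd person ti- → tiautve.
Apply vowel harmony: tiautve → tieitve.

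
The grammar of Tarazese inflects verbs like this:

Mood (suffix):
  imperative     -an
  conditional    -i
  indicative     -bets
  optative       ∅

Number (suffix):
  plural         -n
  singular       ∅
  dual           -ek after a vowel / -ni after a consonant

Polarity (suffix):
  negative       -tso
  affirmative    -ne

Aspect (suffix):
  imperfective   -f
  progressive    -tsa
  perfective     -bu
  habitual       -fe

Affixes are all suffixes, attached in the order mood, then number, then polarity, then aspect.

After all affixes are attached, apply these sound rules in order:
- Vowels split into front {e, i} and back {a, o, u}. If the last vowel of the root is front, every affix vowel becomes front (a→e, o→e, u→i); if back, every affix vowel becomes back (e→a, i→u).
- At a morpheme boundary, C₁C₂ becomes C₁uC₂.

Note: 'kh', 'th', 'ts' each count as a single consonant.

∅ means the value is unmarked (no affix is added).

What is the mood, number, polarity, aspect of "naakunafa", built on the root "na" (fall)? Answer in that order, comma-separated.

optative, dual, affirmative, habitual

Segment: na-ek-ne-fe.
mood: ∅ → optative.
number: -ek/ni → dual.
polarity: -ne → affirmative.
aspect: -fe → habitual.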